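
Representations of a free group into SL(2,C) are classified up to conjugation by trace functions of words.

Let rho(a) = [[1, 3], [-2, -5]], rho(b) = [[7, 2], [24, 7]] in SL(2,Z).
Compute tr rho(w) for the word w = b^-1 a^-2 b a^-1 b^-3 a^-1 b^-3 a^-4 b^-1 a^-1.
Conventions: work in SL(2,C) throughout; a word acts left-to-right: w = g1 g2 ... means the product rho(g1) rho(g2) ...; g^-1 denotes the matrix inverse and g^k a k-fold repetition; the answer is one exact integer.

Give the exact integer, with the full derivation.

rho(b^-1) = [[7, -2], [-24, 7]]
... * rho(a^-1) = [[-5, -3], [2, 1]]  ->  [[-39, -23], [134, 79]]
... * rho(a^-1) = [[-5, -3], [2, 1]]  ->  [[149, 94], [-512, -323]]
... * rho(b) = [[7, 2], [24, 7]]  ->  [[3299, 956], [-11336, -3285]]
... * rho(a^-1) = [[-5, -3], [2, 1]]  ->  [[-14583, -8941], [50110, 30723]]
... * rho(b^-1) = [[7, -2], [-24, 7]]  ->  [[112503, -33421], [-386582, 114841]]
... * rho(b^-1) = [[7, -2], [-24, 7]]  ->  [[1589625, -458953], [-5462258, 1577051]]
... * rho(b^-1) = [[7, -2], [-24, 7]]  ->  [[22142247, -6391921], [-76085030, 21963873]]
... * rho(a^-1) = [[-5, -3], [2, 1]]  ->  [[-123495077, -72818662], [424352896, 250218963]]
... * rho(b^-1) = [[7, -2], [-24, 7]]  ->  [[883182349, -262740480], [-3034784840, 902826949]]
... * rho(b^-1) = [[7, -2], [-24, 7]]  ->  [[12488047963, -3605548058], [-42911340656, 12389358323]]
... * rho(b^-1) = [[7, -2], [-24, 7]]  ->  [[173949489133, -50214932332], [-597723984344, 172548189573]]
... * rho(a^-1) = [[-5, -3], [2, 1]]  ->  [[-970177310329, -572063399731], [3333716300866, 1965720142605]]
... * rho(a^-1) = [[-5, -3], [2, 1]]  ->  [[3706759752183, 2338468531256], [-12737141219120, -8035428759993]]
... * rho(a^-1) = [[-5, -3], [2, 1]]  ->  [[-13856861698403, -8781810725293], [47614848575614, 30175994897367]]
... * rho(a^-1) = [[-5, -3], [2, 1]]  ->  [[51720687041429, 32788774369916], [-177722253083336, -112668550829475]]
... * rho(b^-1) = [[7, -2], [-24, 7]]  ->  [[-424885775587981, 126080046506554], [1459989448324048, -433235349639653]]
... * rho(a^-1) = [[-5, -3], [2, 1]]  ->  [[2376588970953013, 1400737373270497], [-8166417940899546, -4813203694611797]]
tr = 2376588970953013 + -4813203694611797 = -2436614723658784

-2436614723658784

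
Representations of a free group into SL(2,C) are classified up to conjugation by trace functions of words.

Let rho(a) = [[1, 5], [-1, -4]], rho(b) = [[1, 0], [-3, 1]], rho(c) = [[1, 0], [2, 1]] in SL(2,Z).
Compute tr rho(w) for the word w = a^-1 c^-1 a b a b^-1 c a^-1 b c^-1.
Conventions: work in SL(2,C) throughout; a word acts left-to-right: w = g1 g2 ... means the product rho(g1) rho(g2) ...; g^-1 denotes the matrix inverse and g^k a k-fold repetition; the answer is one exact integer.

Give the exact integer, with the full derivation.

rho(a^-1) = [[-4, -5], [1, 1]]
... * rho(c^-1) = [[1, 0], [-2, 1]]  ->  [[6, -5], [-1, 1]]
... * rho(a) = [[1, 5], [-1, -4]]  ->  [[11, 50], [-2, -9]]
... * rho(b) = [[1, 0], [-3, 1]]  ->  [[-139, 50], [25, -9]]
... * rho(a) = [[1, 5], [-1, -4]]  ->  [[-189, -895], [34, 161]]
... * rho(b^-1) = [[1, 0], [3, 1]]  ->  [[-2874, -895], [517, 161]]
... * rho(c) = [[1, 0], [2, 1]]  ->  [[-4664, -895], [839, 161]]
... * rho(a^-1) = [[-4, -5], [1, 1]]  ->  [[17761, 22425], [-3195, -4034]]
... * rho(b) = [[1, 0], [-3, 1]]  ->  [[-49514, 22425], [8907, -4034]]
... * rho(c^-1) = [[1, 0], [-2, 1]]  ->  [[-94364, 22425], [16975, -4034]]
tr = -94364 + -4034 = -98398

-98398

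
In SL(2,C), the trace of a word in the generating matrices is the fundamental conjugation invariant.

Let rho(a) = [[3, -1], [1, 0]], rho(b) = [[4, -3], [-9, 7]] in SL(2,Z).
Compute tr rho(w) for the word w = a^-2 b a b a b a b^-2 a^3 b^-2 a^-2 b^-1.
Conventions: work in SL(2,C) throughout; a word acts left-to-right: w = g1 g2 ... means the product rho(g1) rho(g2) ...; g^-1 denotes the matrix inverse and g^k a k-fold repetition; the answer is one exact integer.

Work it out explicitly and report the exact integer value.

-62082090785

rho(a^-1) = [[0, 1], [-1, 3]]
... * rho(a^-1) = [[0, 1], [-1, 3]]  ->  [[-1, 3], [-3, 8]]
... * rho(b) = [[4, -3], [-9, 7]]  ->  [[-31, 24], [-84, 65]]
... * rho(a) = [[3, -1], [1, 0]]  ->  [[-69, 31], [-187, 84]]
... * rho(b) = [[4, -3], [-9, 7]]  ->  [[-555, 424], [-1504, 1149]]
... * rho(a) = [[3, -1], [1, 0]]  ->  [[-1241, 555], [-3363, 1504]]
... * rho(b) = [[4, -3], [-9, 7]]  ->  [[-9959, 7608], [-26988, 20617]]
... * rho(a) = [[3, -1], [1, 0]]  ->  [[-22269, 9959], [-60347, 26988]]
... * rho(b^-1) = [[7, 3], [9, 4]]  ->  [[-66252, -26971], [-179537, -73089]]
... * rho(b^-1) = [[7, 3], [9, 4]]  ->  [[-706503, -306640], [-1914560, -830967]]
... * rho(a) = [[3, -1], [1, 0]]  ->  [[-2426149, 706503], [-6574647, 1914560]]
... * rho(a) = [[3, -1], [1, 0]]  ->  [[-6571944, 2426149], [-17809381, 6574647]]
... * rho(a) = [[3, -1], [1, 0]]  ->  [[-17289683, 6571944], [-46853496, 17809381]]
... * rho(b^-1) = [[7, 3], [9, 4]]  ->  [[-61880285, -25581273], [-167690043, -69322964]]
... * rho(b^-1) = [[7, 3], [9, 4]]  ->  [[-663393452, -287965947], [-1797736977, -780361985]]
... * rho(a^-1) = [[0, 1], [-1, 3]]  ->  [[287965947, -1527291293], [780361985, -4138822932]]
... * rho(a^-1) = [[0, 1], [-1, 3]]  ->  [[1527291293, -4293907932], [4138822932, -11636106811]]
... * rho(b^-1) = [[7, 3], [9, 4]]  ->  [[-27954132337, -12593757849], [-75753200775, -34127958448]]
tr = -27954132337 + -34127958448 = -62082090785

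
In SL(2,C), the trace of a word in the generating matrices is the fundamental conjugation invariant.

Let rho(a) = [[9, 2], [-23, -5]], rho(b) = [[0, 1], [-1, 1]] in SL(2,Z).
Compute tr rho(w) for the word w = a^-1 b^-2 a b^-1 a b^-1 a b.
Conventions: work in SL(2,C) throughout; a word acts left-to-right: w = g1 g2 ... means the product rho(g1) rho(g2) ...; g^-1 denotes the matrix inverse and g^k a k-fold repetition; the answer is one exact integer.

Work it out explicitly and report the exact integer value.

rho(a^-1) = [[-5, -2], [23, 9]]
... * rho(b^-1) = [[1, -1], [1, 0]]  ->  [[-7, 5], [32, -23]]
... * rho(b^-1) = [[1, -1], [1, 0]]  ->  [[-2, 7], [9, -32]]
... * rho(a) = [[9, 2], [-23, -5]]  ->  [[-179, -39], [817, 178]]
... * rho(b^-1) = [[1, -1], [1, 0]]  ->  [[-218, 179], [995, -817]]
... * rho(a) = [[9, 2], [-23, -5]]  ->  [[-6079, -1331], [27746, 6075]]
... * rho(b^-1) = [[1, -1], [1, 0]]  ->  [[-7410, 6079], [33821, -27746]]
... * rho(a) = [[9, 2], [-23, -5]]  ->  [[-206507, -45215], [942547, 206372]]
... * rho(b) = [[0, 1], [-1, 1]]  ->  [[45215, -251722], [-206372, 1148919]]
tr = 45215 + 1148919 = 1194134

1194134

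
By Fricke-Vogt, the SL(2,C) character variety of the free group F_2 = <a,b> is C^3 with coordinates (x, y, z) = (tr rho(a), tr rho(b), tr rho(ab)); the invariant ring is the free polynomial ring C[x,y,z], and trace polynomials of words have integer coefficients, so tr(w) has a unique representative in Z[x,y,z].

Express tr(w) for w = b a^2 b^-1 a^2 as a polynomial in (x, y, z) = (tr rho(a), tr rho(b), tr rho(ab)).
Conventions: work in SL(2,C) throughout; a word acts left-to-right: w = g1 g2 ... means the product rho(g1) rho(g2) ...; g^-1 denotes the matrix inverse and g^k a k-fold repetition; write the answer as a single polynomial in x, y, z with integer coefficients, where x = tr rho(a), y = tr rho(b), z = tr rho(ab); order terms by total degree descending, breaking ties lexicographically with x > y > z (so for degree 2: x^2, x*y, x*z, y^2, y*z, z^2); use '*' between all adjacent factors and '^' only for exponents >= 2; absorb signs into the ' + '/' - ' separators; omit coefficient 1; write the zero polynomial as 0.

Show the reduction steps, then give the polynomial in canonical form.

x^3*y*z - x^2*y^2 - x^2*z^2 + 2

trace(a b a) = trace(a)*trace(b a) - trace(b) = x*z - y
reduce: trace(a^2 b a) = trace(a)*trace(a b a) - trace(a b) = x^2*z - x*y - z
reduce: trace(a^2 b a^2) = trace(a)*trace(a^2 b a) - trace(a^2 b) = x^3*z - x^2*y - 2*x*z + y
trace(b a b a) = trace(b a)*trace(b a) - trace(1) = z^2 - 2
so trace(b a b) = trace(b)*trace(a b) - trace(a) = y*z - x
so trace(b a^2 b a) = trace(a)*trace(b a b a) - trace(b a b) = x*z^2 - y*z - x
reduce: trace(a^2) = trace(a)*trace(a) - trace(1) = x^2 - 2
trace(b a^2 b) = trace(b)*trace(a^2 b) - trace(a^2) = x*y*z - x^2 - y^2 + 2
so trace(a^2 b a^2 b) = trace(a)*trace(b a^2 b a) - trace(b a^2 b) = x^2*z^2 - 2*x*y*z + y^2 - 2
trace(b a^2 b^-1 a^2) = trace(a^2 b a^2)*trace(b) - trace(a^2 b a^2 b) = x^3*y*z - x^2*y^2 - x^2*z^2 + 2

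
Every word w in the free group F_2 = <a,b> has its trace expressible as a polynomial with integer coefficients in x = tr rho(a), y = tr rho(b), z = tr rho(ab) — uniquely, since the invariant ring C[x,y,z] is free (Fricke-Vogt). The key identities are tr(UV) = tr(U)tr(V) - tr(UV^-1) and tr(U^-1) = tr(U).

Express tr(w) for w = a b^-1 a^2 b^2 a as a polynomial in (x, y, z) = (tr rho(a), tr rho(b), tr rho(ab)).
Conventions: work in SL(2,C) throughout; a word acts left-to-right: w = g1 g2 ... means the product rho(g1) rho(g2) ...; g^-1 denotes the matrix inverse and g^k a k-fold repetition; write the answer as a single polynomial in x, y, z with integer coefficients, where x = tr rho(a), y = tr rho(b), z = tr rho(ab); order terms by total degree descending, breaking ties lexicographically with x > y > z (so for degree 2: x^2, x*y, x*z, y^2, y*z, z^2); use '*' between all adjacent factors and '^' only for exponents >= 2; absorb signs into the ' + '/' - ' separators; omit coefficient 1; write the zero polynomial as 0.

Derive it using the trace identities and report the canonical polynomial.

x^3*y^2*z - x^4*y - x^2*y^3 - x^2*y*z^2 + x^3*z + 3*x^2*y - 2*x*z + y

tr(a b a) = tr(a) * tr(b a) - tr(b)   [square of a] = x*z - y
tr(a^2 b a) = tr(a) * tr(a b a) - tr(a b)   [square of a] = x^2*z - x*y - z
tr(a^4 b) = tr(a) * tr(a^2 b a) - tr(a^2 b)   [square of a] = x^3*z - x^2*y - 2*x*z + y
tr(a^2) = tr(a) * tr(a) - tr(1)   [square of a] = x^2 - 2
tr(a^3) = tr(a) * tr(a^2) - tr(a)   [square of a] = x^3 - 3*x
next, tr(a^4) = tr(a) * tr(a^3) - tr(a^2)   [square of a] = x^4 - 4*x^2 + 2
and tr(a^2 b^2 a^2) = tr(b) * tr(a^4 b) - tr(a^4)   [square of b] = x^3*y*z - x^4 - x^2*y^2 - 2*x*y*z + 4*x^2 + y^2 - 2
and tr(a b a b) = tr(b a) * tr(b a) - tr(1)   [split at a repeated b] = z^2 - 2
and tr(b^2 a b a) = tr(b) * tr(a b a b) - tr(a b a)   [square of b] = y*z^2 - x*z - y
next, tr(a b^2) = tr(b) * tr(a b) - tr(a)   [square of b] = y*z - x
tr(b^2 a b) = tr(b) * tr(a b^2) - tr(a b)   [square of b] = y^2*z - x*y - z
next, tr(b a^2 b^2 a) = tr(a) * tr(b^2 a b a) - tr(b^2 a b)   [square of a] = x*y*z^2 - x^2*z - y^2*z + z
tr(b^2) = tr(b) * tr(b) - tr(1)   [square of b] = y^2 - 2
next, tr(b^3) = tr(b) * tr(b^2) - tr(b)   [square of b] = y^3 - 3*y
and tr(b a^2 b^2) = tr(a) * tr(b^3 a) - tr(b^3)   [square of a] = x*y^2*z - x^2*y - y^3 - x*z + 3*y
tr(a^2 b^2 a^2 b) = tr(a) * tr(b a^2 b^2 a) - tr(b a^2 b^2)   [square of a] = x^2*y*z^2 - x^3*z - 2*x*y^2*z + x^2*y + y^3 + 2*x*z - 3*y
tr(a b^-1 a^2 b^2 a) = tr(a^2 b^2 a^2) * tr(b) - tr(a^2 b^2 a^2 b)   [inverse elimination on b] = x^3*y^2*z - x^4*y - x^2*y^3 - x^2*y*z^2 + x^3*z + 3*x^2*y - 2*x*z + y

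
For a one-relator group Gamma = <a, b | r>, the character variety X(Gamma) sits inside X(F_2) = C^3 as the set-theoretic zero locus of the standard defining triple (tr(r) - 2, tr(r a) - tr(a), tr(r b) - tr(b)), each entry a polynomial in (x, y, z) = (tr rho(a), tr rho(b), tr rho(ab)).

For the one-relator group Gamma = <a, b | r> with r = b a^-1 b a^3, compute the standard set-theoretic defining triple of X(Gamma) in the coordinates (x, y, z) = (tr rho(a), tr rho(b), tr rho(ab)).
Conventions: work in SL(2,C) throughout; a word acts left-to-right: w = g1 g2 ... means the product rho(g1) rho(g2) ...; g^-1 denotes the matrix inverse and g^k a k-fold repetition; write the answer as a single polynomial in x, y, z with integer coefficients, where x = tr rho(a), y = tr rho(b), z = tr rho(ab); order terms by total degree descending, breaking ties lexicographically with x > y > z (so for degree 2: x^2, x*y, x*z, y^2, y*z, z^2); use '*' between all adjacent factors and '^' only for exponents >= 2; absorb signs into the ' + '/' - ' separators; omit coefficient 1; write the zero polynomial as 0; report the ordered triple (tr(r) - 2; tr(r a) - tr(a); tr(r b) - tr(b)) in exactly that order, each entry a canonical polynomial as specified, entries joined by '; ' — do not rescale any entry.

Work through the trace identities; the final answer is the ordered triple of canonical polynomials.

use: trace(b^2 a) = trace(b) trace(a b) - trace(a)   [square of b] = y*z - x
use: trace(b^2) = trace(b) trace(b) - trace(1)   [square of b] = y^2 - 2
apply: trace(b^2 a^2) = trace(a) trace(b^2 a) - trace(b^2)   [square of a] = x*y*z - x^2 - y^2 + 2
trace(b a^3 b) = trace(a) trace(b^2 a^2) - trace(b^2 a)   [square of a] = x^2*y*z - x^3 - x*y^2 - y*z + 3*x
trace(b a b a) = trace(b a) trace(b a) - trace(1)   [split at a repeated b] = z^2 - 2
trace(a b a b a) = trace(a) trace(b a b a) - trace(b a b)   [square of a] = x*z^2 - y*z - x
apply: trace(b a^3 b a) = trace(a) trace(a b a b a) - trace(a b a b)   [square of a] = x^2*z^2 - x*y*z - x^2 - z^2 + 2
apply: trace(b a^-1 b a^3) = trace(b a^3 b) trace(a) - trace(b a^3 b a)   [inverse elimination on a] = x^3*y*z - x^4 - x^2*y^2 - x^2*z^2 + 4*x^2 + z^2 - 2
apply: trace(b a^2) = trace(a) trace(b a) - trace(b)  (reduce the a square) = x*z - y
trace(a^2 b a) = trace(a) trace(b a^2) - trace(b a)  (reduce the a square) = x^2*z - x*y - z
apply: trace(a^4 b) = trace(a) trace(a^2 b a) - trace(a^2 b)  (reduce the a square) = x^3*z - x^2*y - 2*x*z + y
apply: trace(a^2) = trace(a) trace(a) - trace(1)  (reduce the a square) = x^2 - 2
apply: trace(a^3) = trace(a) trace(a^2) - trace(a)  (reduce the a square) = x^3 - 3*x
trace(a^4) = trace(a) trace(a^3) - trace(a^2)  (reduce the a square) = x^4 - 4*x^2 + 2
trace(b a^4 b) = trace(b) trace(a^4 b) - trace(a^4)  (reduce the b square) = x^3*y*z - x^4 - x^2*y^2 - 2*x*y*z + 4*x^2 + y^2 - 2
trace(b a^4 b a) = trace(a) trace(a b a b a^2) - trace(a b a b a)  (reduce the a square) = x^3*z^2 - x^2*y*z - x^3 - 2*x*z^2 + y*z + 3*x
trace(b a^-1 b a^4) = trace(b a^4 b) trace(a) - trace(b a^4 b a)  (eliminate a^-1) = x^4*y*z - x^5 - x^3*y^2 - x^3*z^2 - x^2*y*z + 5*x^3 + x*y^2 + 2*x*z^2 - y*z - 5*x
trace(b a^3 b^2) = trace(b) trace(a^3 b^2) - trace(a^3 b) = x^2*y^2*z - x^3*y - x*y^3 - x^2*z - y^2*z + 4*x*y + z
trace(b^2 a b a) = trace(b) trace(a b a b) - trace(a b a) = y*z^2 - x*z - y
trace(b^2 a b) = trace(b) trace(a b^2) - trace(a b) = y^2*z - x*y - z
use: trace(b^2 a b a^2) = trace(a) trace(b^2 a b a) - trace(b^2 a b) = x*y*z^2 - x^2*z - y^2*z + z
apply: trace(b a^3 b^2 a) = trace(a) trace(b^2 a b a^2) - trace(b^2 a b a) = x^2*y*z^2 - x^3*z - x*y^2*z - y*z^2 + 2*x*z + y
apply: trace(b a^-1 b a^3 b) = trace(b a^3 b^2) trace(a) - trace(b a^3 b^2 a) = x^3*y^2*z - x^4*y - x^2*y^3 - x^2*y*z^2 + 4*x^2*y + y*z^2 - x*z - y
assemble the triple (trace(r) - 2; trace(r a) - x; trace(r b) - y)

x^3*y*z - x^4 - x^2*y^2 - x^2*z^2 + 4*x^2 + z^2 - 4; x^4*y*z - x^5 - x^3*y^2 - x^3*z^2 - x^2*y*z + 5*x^3 + x*y^2 + 2*x*z^2 - y*z - 6*x; x^3*y^2*z - x^4*y - x^2*y^3 - x^2*y*z^2 + 4*x^2*y + y*z^2 - x*z - 2*y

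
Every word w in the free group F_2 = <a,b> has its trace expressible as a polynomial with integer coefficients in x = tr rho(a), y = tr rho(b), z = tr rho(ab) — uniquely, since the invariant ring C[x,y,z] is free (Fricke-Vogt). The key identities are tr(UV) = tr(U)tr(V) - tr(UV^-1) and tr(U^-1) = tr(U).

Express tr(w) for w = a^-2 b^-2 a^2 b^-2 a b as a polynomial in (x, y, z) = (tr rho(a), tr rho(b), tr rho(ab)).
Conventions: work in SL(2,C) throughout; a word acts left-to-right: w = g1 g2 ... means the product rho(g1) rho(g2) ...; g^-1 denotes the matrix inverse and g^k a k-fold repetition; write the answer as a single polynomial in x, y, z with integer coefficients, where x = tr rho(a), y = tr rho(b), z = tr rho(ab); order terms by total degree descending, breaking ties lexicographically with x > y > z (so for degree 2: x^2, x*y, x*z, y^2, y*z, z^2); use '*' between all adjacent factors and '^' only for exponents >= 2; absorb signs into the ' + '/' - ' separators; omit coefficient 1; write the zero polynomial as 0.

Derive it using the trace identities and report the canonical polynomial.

-x^4*y^4*z + x^5*y^3 + x^3*y^5 + 2*x^3*y^3*z^2 - x^2*y^2*z^3 - x^5*y - 6*x^3*y^3 - x^3*y*z^2 - x*y^5 - x*y^3*z^2 + 3*x^2*y^2*z + 5*x^3*y + 6*x*y^3 + x*y*z^2 - y^2*z - 6*x*y + z

and trace(a b a) = trace(a)*trace(b a) - trace(b)  (reduce the a square) = x*z - y
and trace(a b a b) = trace(b a)*trace(b a) - trace(1)  (split on b) = z^2 - 2
and trace(a b^-1 a b) = trace(a b a)*trace(b) - trace(a b a b)  (eliminate b^-1) = x*y*z - y^2 - z^2 + 2
and trace(b^2 a) = trace(b)*trace(a b) - trace(a)  (reduce the b square) = y*z - x
and trace(b^2) = trace(b)*trace(b) - trace(1)  (reduce the b square) = y^2 - 2
next, trace(b^2 a^2) = trace(a)*trace(b^2 a) - trace(b^2)  (reduce the a square) = x*y*z - x^2 - y^2 + 2
trace(a b^2 a^2) = trace(a)*trace(b^2 a^2) - trace(b^2 a)  (reduce the a square) = x^2*y*z - x^3 - x*y^2 - y*z + 3*x
next, trace(b a b^2 a) = trace(b)*trace(a b a b) - trace(a b a)  (reduce the b square) = y*z^2 - x*z - y
trace(b a b^2) = trace(b)*trace(a b^2) - trace(a b)  (reduce the b square) = y^2*z - x*y - z
trace(a b^2 a^2 b) = trace(a)*trace(b a b^2 a) - trace(b a b^2)  (reduce the a square) = x*y*z^2 - x^2*z - y^2*z + z
next, trace(b a^2 b^-1 a b) = trace(a b^2 a^2)*trace(b) - trace(a b^2 a^2 b)  (eliminate b^-1) = x^2*y^2*z - x^3*y - x*y^3 - x*y*z^2 + x^2*z + 3*x*y - z
trace(a b a b a) = trace(a)*trace(b a b a) - trace(b a b)  (reduce the a square) = x*z^2 - y*z - x
and trace(a b a b a^2) = trace(a)*trace(a b a b a) - trace(a b a b)  (reduce the a square) = x^2*z^2 - x*y*z - x^2 - z^2 + 2
and trace(b a b a b a) = trace(b a)*trace(b a b a) - trace(b^-1 a^-1)  (split on b) = z^3 - 3*z
trace(a b a b a^2 b) = trace(a)*trace(b a b a b a) - trace(b a b a b)  (reduce the a square) = x*z^3 - y*z^2 - 2*x*z + y
trace(b a^2 b^-1 a b a) = trace(a b a b a^2)*trace(b) - trace(a b a b a^2 b)  (eliminate b^-1) = x^2*y*z^2 - x*y^2*z - x*z^3 - x^2*y + 2*x*z + y
next, trace(a^2 b^-1 a b a^-1 b) = trace(b a^2 b^-1 a b)*trace(a) - trace(b a^2 b^-1 a b a)  (eliminate a^-1) = x^3*y^2*z - x^4*y - x^2*y^3 - 2*x^2*y*z^2 + x^3*z + x*y^2*z + x*z^3 + 4*x^2*y - 3*x*z - y
next, trace(b^-1 a^2 b^-1 a b a^-1) = trace(a^2 b^-1 a b a^-1)*trace(b) - trace(a^2 b^-1 a b a^-1 b)  (eliminate b^-1) = -x^3*y^2*z + x^4*y + x^2*y^3 + 2*x^2*y*z^2 - x^3*z - x*z^3 - 4*x^2*y - y^3 - y*z^2 + 3*x*z + 3*y
trace(a^2) = trace(a)*trace(a) - trace(1)  (reduce the a square) = x^2 - 2
and trace(a^3) = trace(a)*trace(a^2) - trace(a)  (reduce the a square) = x^3 - 3*x
next, trace(a^3 b) = trace(a)*trace(b a^2) - trace(b a)  (reduce the a square) = x^2*z - x*y - z
trace(a^2 b^-1 a) = trace(a^3)*trace(b) - trace(a^3 b)  (eliminate b^-1) = x^3*y - x^2*z - 2*x*y + z
and trace(a^2 b^-1 a b a^-2 b^-1) = trace(b^-1 a^2 b^-1 a b a^-1)*trace(a) - trace(b^-1 a^2 b^-1 a b)  (eliminate a^-1) = -x^4*y^2*z + x^5*y + x^3*y^3 + 2*x^3*y*z^2 - x^4*z - x^2*z^3 - 5*x^3*y - x*y^3 - x*y*z^2 + 4*x^2*z + 5*x*y - z
and trace(b^-1 a b a^-2 b^-2 a^2) = trace(a^2 b^-1 a b a^-2 b^-1)*trace(b) - trace(a^2 b^-1 a b a^-2)  (eliminate b^-1) = -x^4*y^3*z + x^5*y^2 + x^3*y^4 + 2*x^3*y^2*z^2 - x^4*y*z - x^2*y*z^3 - 5*x^3*y^2 - x*y^4 - x*y^2*z^2 + 4*x^2*y*z + 5*x*y^2 - y*z - x
trace(a^-1 b a^3 b) = trace(b a^3 b)*trace(a) - trace(b a^3 b a)  (eliminate a^-1) = x^3*y*z - x^4 - x^2*y^2 - x^2*z^2 + 4*x^2 + z^2 - 2
and trace(a^3 b a^-2 b) = trace(a^-1 b a^3 b)*trace(a) - trace(a^-1 b a^3 b a)  (eliminate a^-1) = x^4*y*z - x^5 - x^3*y^2 - x^3*z^2 - x^2*y*z + 5*x^3 + x*y^2 + x*z^2 + y*z - 5*x
trace(a^3 b a^-2 b^-1) = trace(a^3 b a^-2)*trace(b) - trace(a^3 b a^-2 b)  (eliminate b^-1) = -x^4*y*z + x^5 + x^3*y^2 + x^3*z^2 + x^2*y*z - 5*x^3 - x*y^2 - x*z^2 + 5*x
trace(a b a^-2 b^-2 a^2) = trace(a^3 b a^-2 b^-1)*trace(b) - trace(a^3 b a^-2)  (eliminate b^-1) = -x^4*y^2*z + x^5*y + x^3*y^3 + x^3*y*z^2 + x^2*y^2*z - 5*x^3*y - x*y^3 - x*y*z^2 + 5*x*y - z
trace(a^-2 b^-2 a^2 b^-2 a b) = trace(b^-1 a b a^-2 b^-2 a^2)*trace(b) - trace(b^-1 a b a^-2 b^-2 a^2 b)  (eliminate b^-1) = -x^4*y^4*z + x^5*y^3 + x^3*y^5 + 2*x^3*y^3*z^2 - x^2*y^2*z^3 - x^5*y - 6*x^3*y^3 - x^3*y*z^2 - x*y^5 - x*y^3*z^2 + 3*x^2*y^2*z + 5*x^3*y + 6*x*y^3 + x*y*z^2 - y^2*z - 6*x*y + z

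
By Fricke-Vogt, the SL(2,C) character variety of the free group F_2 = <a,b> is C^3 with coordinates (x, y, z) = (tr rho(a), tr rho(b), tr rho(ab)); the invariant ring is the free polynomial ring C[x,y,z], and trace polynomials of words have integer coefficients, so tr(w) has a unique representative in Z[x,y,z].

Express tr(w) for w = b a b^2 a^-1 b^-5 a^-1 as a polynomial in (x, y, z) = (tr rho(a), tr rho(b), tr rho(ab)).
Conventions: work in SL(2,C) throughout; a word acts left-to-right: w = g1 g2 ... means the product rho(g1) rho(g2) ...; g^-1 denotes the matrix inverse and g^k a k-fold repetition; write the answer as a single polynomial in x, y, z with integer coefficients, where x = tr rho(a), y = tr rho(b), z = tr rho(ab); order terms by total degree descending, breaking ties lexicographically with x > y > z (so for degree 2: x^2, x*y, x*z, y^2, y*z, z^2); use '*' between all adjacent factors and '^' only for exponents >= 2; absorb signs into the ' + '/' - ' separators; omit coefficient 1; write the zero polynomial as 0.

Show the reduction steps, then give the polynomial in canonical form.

x*y^6*z^2 - 2*x^2*y^5*z - y^7*z - y^5*z^3 + x^3*y^4 + x*y^6 - 2*x*y^4*z^2 + 5*x^2*y^3*z + 7*y^5*z + 3*y^3*z^3 - 2*x^3*y^2 - 6*x*y^4 - x*y^2*z^2 - x^2*y*z - 13*y^3*z - y*z^3 + 8*x*y^2 + 5*y*z - x

reduce: tr(b^2) = tr(b) tr(b) - tr(1) = y^2 - 2
reduce: tr(b a b) = tr(b) tr(a b) - tr(a) = y*z - x
tr(b a b^2) = tr(b) tr(b a b) - tr(b a) = y^2*z - x*y - z
tr(a b a b) = tr(a b) tr(a b) - tr(1) = z^2 - 2
so tr(a b a) = tr(a) tr(b a) - tr(b) = x*z - y
tr(b a b^2 a) = tr(b) tr(a b a b) - tr(a b a) = y*z^2 - x*z - y
tr(a b^2 a^-1 b) = tr(b a b^2) tr(a) - tr(b a b^2 a) = x*y^2*z - x^2*y - y*z^2 + y
tr(b^-1 a b^2 a^-1) = tr(a b^2 a^-1) tr(b) - tr(a b^2 a^-1 b) = -x*y^2*z + x^2*y + y^3 + y*z^2 - 3*y
tr(b^-2 a b^2 a^-1) = tr(b^-1 a b^2 a^-1) tr(b) - tr(b^-1 a b^2 a^-1 b) = -x*y^3*z + x^2*y^2 + y^4 + y^2*z^2 - 4*y^2 + 2
tr(a b^2 a^-1 b^-3) = tr(b^-2 a b^2 a^-1) tr(b) - tr(b^-2 a b^2 a^-1 b) = -x*y^4*z + x^2*y^3 + y^5 + y^3*z^2 + x*y^2*z - x^2*y - 5*y^3 - y*z^2 + 5*y
tr(a^2 b a b) = tr(a) tr(b a b a) - tr(b a b) = x*z^2 - y*z - x
tr(a^2 b a) = tr(a) tr(b a^2) - tr(b a) = x^2*z - x*y - z
so tr(a b a b^2 a) = tr(b) tr(a^2 b a b) - tr(a^2 b a) = x*y*z^2 - x^2*z - y^2*z + z
tr(a b a b a b) = tr(a b a b) tr(a b) - tr(b a) = z^3 - 3*z
reduce: tr(a b a b^2 a b) = tr(b) tr(a b a b a b) - tr(a b a b a) = y*z^3 - x*z^2 - 2*y*z + x
tr(b^-1 a b a b^2 a) = tr(a b a b^2 a) tr(b) - tr(a b a b^2 a b) = x*y^2*z^2 - x^2*y*z - y^3*z - y*z^3 + x*z^2 + 3*y*z - x
tr(b^-1 a b a b^2 a^-1) = tr(b^-1 a b a b^2) tr(a) - tr(b^-1 a b a b^2 a) = -x*y^2*z^2 + x^2*y*z + y^3*z + y*z^3 - 3*y*z - x
so tr(b^-2 a b a b^2 a^-1) = tr(b^-1 a b a b^2 a^-1) tr(b) - tr(b^-1 a b a b^2 a^-1 b) = -x*y^3*z^2 + x^2*y^2*z + y^4*z + y^2*z^3 - 4*y^2*z + z
tr(b^-1 a b a b^2 a^-1 b^-2) = tr(b^-2 a b a b^2 a^-1) tr(b) - tr(b^-2 a b a b^2 a^-1 b) = -x*y^4*z^2 + x^2*y^3*z + y^5*z + y^3*z^3 + x*y^2*z^2 - x^2*y*z - 5*y^3*z - y*z^3 + 4*y*z + x
tr(b a b^2 a^-1 b^-4 a) = tr(b^-1 a b a b^2 a^-1 b^-2) tr(b) - tr(b^-1 a b a b^2 a^-1 b^-1) = -x*y^5*z^2 + x^2*y^4*z + y^6*z + y^4*z^3 + 2*x*y^3*z^2 - 2*x^2*y^2*z - 6*y^4*z - 2*y^2*z^3 + 8*y^2*z + x*y - z
tr(b^-4 a^-1 b a b^2 a^-1) = tr(b a b^2 a^-1 b^-4) tr(a) - tr(b a b^2 a^-1 b^-4 a) = x*y^5*z^2 - 2*x^2*y^4*z - y^6*z - y^4*z^3 + x^3*y^3 + x*y^5 - x*y^3*z^2 + 3*x^2*y^2*z + 6*y^4*z + 2*y^2*z^3 - x^3*y - 5*x*y^3 - x*y*z^2 - 8*y^2*z + 4*x*y + z
tr(b^-3 a^-1 b a b^2 a^-1) = tr(b a b^2 a^-1 b^-3) tr(a) - tr(b a b^2 a^-1 b^-3 a) = x*y^4*z^2 - 2*x^2*y^3*z - y^5*z - y^3*z^3 + x^3*y^2 + x*y^4 + x^2*y*z + 5*y^3*z + y*z^3 - 4*x*y^2 - 4*y*z + x
tr(b a b^2 a^-1 b^-5 a^-1) = tr(b^-4 a^-1 b a b^2 a^-1) tr(b) - tr(b^-4 a^-1 b a b^2 a^-1 b) = x*y^6*z^2 - 2*x^2*y^5*z - y^7*z - y^5*z^3 + x^3*y^4 + x*y^6 - 2*x*y^4*z^2 + 5*x^2*y^3*z + 7*y^5*z + 3*y^3*z^3 - 2*x^3*y^2 - 6*x*y^4 - x*y^2*z^2 - x^2*y*z - 13*y^3*z - y*z^3 + 8*x*y^2 + 5*y*z - x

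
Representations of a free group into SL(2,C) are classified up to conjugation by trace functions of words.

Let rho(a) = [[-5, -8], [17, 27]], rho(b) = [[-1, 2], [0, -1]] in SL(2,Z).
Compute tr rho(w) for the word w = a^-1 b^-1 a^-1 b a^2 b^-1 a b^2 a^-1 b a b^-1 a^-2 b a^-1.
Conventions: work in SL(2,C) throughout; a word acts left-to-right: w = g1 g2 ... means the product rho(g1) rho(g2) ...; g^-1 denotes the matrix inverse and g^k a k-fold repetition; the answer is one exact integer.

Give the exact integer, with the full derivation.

rho(a^-1) = [[27, 8], [-17, -5]]
... * rho(b^-1) = [[-1, -2], [0, -1]]  ->  [[-27, -62], [17, 39]]
... * rho(a^-1) = [[27, 8], [-17, -5]]  ->  [[325, 94], [-204, -59]]
... * rho(b) = [[-1, 2], [0, -1]]  ->  [[-325, 556], [204, -349]]
... * rho(a) = [[-5, -8], [17, 27]]  ->  [[11077, 17612], [-6953, -11055]]
... * rho(a) = [[-5, -8], [17, 27]]  ->  [[244019, 386908], [-153170, -242861]]
... * rho(b^-1) = [[-1, -2], [0, -1]]  ->  [[-244019, -874946], [153170, 549201]]
... * rho(a) = [[-5, -8], [17, 27]]  ->  [[-13653987, -21671390], [8570567, 13603067]]
... * rho(b) = [[-1, 2], [0, -1]]  ->  [[13653987, -5636584], [-8570567, 3538067]]
... * rho(b) = [[-1, 2], [0, -1]]  ->  [[-13653987, 32944558], [8570567, -20679201]]
... * rho(a^-1) = [[27, 8], [-17, -5]]  ->  [[-928715135, -273954686], [582951726, 171960541]]
... * rho(b) = [[-1, 2], [0, -1]]  ->  [[928715135, -1583475584], [-582951726, 993942911]]
... * rho(a) = [[-5, -8], [17, 27]]  ->  [[-31562660603, -50183561848], [19811788117, 31500072405]]
... * rho(b^-1) = [[-1, -2], [0, -1]]  ->  [[31562660603, 113308883054], [-19811788117, -71123648639]]
... * rho(a^-1) = [[27, 8], [-17, -5]]  ->  [[-1074059175637, -314043130446], [674183747704, 197123938259]]
... * rho(a^-1) = [[27, 8], [-17, -5]]  ->  [[-23660864524617, -7022257752866], [14851854237605, 4407850290337]]
... * rho(b) = [[-1, 2], [0, -1]]  ->  [[23660864524617, -40299471296368], [-14851854237605, 25295858184873]]
... * rho(a^-1) = [[27, 8], [-17, -5]]  ->  [[1323934354202915, 390784272678776], [-831029653558176, -245294124825205]]
tr = 1323934354202915 + -245294124825205 = 1078640229377710

1078640229377710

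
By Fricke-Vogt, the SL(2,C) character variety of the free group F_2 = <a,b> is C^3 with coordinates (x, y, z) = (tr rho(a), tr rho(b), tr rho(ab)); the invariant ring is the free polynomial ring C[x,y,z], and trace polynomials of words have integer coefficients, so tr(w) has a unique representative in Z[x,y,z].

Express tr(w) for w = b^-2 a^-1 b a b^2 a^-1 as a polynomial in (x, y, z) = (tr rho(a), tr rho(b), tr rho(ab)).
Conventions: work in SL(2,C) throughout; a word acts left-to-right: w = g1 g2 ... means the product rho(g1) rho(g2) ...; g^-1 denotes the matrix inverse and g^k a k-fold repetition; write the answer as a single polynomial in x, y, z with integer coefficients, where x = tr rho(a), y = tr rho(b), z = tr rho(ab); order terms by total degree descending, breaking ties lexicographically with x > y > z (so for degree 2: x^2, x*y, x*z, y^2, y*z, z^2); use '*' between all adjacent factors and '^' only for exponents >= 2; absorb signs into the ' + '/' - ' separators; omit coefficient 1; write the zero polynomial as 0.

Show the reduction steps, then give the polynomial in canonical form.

reduce: trace(b a b) = trace(b) * trace(a b) - trace(a) = y*z - x
trace(b a b a) = trace(b a) * trace(b a) - trace(1)   [split at repeated b] = z^2 - 2
reduce: trace(a^-1 b a b) = trace(b a b) * trace(a) - trace(b a b a) = x*y*z - x^2 - z^2 + 2
trace(a^2 b) = trace(a) * trace(b a) - trace(b) = x*z - y
reduce: trace(a^2) = trace(a) * trace(a) - trace(1) = x^2 - 2
trace(a b^2 a) = trace(b) * trace(a^2 b) - trace(a^2) = x*y*z - x^2 - y^2 + 2
trace(a^2 b a b) = trace(a) * trace(b a b a) - trace(b a b) = x*z^2 - y*z - x
so trace(a^2 b a) = trace(a) * trace(a b a) - trace(a b) = x^2*z - x*y - z
trace(a b a b^2 a) = trace(b) * trace(a^2 b a b) - trace(a^2 b a) = x*y*z^2 - x^2*z - y^2*z + z
trace(a b a b a b) = trace(b a b a) * trace(b a) - trace(a b)   [split at repeated b] = z^3 - 3*z
so trace(a b a b^2 a b) = trace(b) * trace(a b a b a b) - trace(a b a b a) = y*z^3 - x*z^2 - 2*y*z + x
reduce: trace(b a b^2 a b^-1 a) = trace(a b a b^2 a) * trace(b) - trace(a b a b^2 a b) = x*y^2*z^2 - x^2*y*z - y^3*z - y*z^3 + x*z^2 + 3*y*z - x
reduce: trace(b^-1 a^-1 b a b^2 a) = trace(b a b^2 a b^-1) * trace(a) - trace(b a b^2 a b^-1 a) = -x*y^2*z^2 + 2*x^2*y*z + y^3*z + y*z^3 - x^3 - x*y^2 - x*z^2 - 3*y*z + 3*x
reduce: trace(a^-1 b a b^2 a^-1 b^-1) = trace(b^-1 a^-1 b a b^2) * trace(a) - trace(b^-1 a^-1 b a b^2 a) = x*y^2*z^2 - x^2*y*z - y^3*z - y*z^3 + x*y^2 + 3*y*z - x
trace(b a b^2) = trace(b) * trace(a b^2) - trace(a b) = y^2*z - x*y - z
reduce: trace(b a b^2 a) = trace(b) * trace(a b a b) - trace(a b a) = y*z^2 - x*z - y
trace(a^-1 b a b^2) = trace(b a b^2) * trace(a) - trace(b a b^2 a) = x*y^2*z - x^2*y - y*z^2 + y
trace(a^-1 b a b^2 a^-1) = trace(a^-1 b a b^2) * trace(a) - trace(a^-1 b a b^2 a) = x^2*y^2*z - x^3*y - x*y*z^2 - y^2*z + 2*x*y + z
reduce: trace(b^-2 a^-1 b a b^2 a^-1) = trace(a^-1 b a b^2 a^-1 b^-1) * trace(b) - trace(a^-1 b a b^2 a^-1) = x*y^3*z^2 - 2*x^2*y^2*z - y^4*z - y^2*z^3 + x^3*y + x*y^3 + x*y*z^2 + 4*y^2*z - 3*x*y - z

x*y^3*z^2 - 2*x^2*y^2*z - y^4*z - y^2*z^3 + x^3*y + x*y^3 + x*y*z^2 + 4*y^2*z - 3*x*y - z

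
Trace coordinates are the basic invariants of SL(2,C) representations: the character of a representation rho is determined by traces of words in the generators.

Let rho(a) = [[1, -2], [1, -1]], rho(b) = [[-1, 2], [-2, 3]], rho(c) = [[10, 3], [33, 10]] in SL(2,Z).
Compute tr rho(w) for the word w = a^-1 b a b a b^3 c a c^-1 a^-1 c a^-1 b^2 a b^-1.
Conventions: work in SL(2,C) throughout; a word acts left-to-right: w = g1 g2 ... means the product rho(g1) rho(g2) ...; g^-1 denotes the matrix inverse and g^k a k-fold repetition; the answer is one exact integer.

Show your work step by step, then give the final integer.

rho(a^-1) = [[-1, 2], [-1, 1]]
... * rho(b) = [[-1, 2], [-2, 3]]  ->  [[-3, 4], [-1, 1]]
... * rho(a) = [[1, -2], [1, -1]]  ->  [[1, 2], [0, 1]]
... * rho(b) = [[-1, 2], [-2, 3]]  ->  [[-5, 8], [-2, 3]]
... * rho(a) = [[1, -2], [1, -1]]  ->  [[3, 2], [1, 1]]
... * rho(b) = [[-1, 2], [-2, 3]]  ->  [[-7, 12], [-3, 5]]
... * rho(b) = [[-1, 2], [-2, 3]]  ->  [[-17, 22], [-7, 9]]
... * rho(b) = [[-1, 2], [-2, 3]]  ->  [[-27, 32], [-11, 13]]
... * rho(c) = [[10, 3], [33, 10]]  ->  [[786, 239], [319, 97]]
... * rho(a) = [[1, -2], [1, -1]]  ->  [[1025, -1811], [416, -735]]
... * rho(c^-1) = [[10, -3], [-33, 10]]  ->  [[70013, -21185], [28415, -8598]]
... * rho(a^-1) = [[-1, 2], [-1, 1]]  ->  [[-48828, 118841], [-19817, 48232]]
... * rho(c) = [[10, 3], [33, 10]]  ->  [[3433473, 1041926], [1393486, 422869]]
... * rho(a^-1) = [[-1, 2], [-1, 1]]  ->  [[-4475399, 7908872], [-1816355, 3209841]]
... * rho(b) = [[-1, 2], [-2, 3]]  ->  [[-11342345, 14775818], [-4603327, 5996813]]
... * rho(b) = [[-1, 2], [-2, 3]]  ->  [[-18209291, 21642764], [-7390299, 8783785]]
... * rho(a) = [[1, -2], [1, -1]]  ->  [[3433473, 14775818], [1393486, 5996813]]
... * rho(b^-1) = [[3, -2], [2, -1]]  ->  [[39852055, -21642764], [16174084, -8783785]]
tr = 39852055 + -8783785 = 31068270

31068270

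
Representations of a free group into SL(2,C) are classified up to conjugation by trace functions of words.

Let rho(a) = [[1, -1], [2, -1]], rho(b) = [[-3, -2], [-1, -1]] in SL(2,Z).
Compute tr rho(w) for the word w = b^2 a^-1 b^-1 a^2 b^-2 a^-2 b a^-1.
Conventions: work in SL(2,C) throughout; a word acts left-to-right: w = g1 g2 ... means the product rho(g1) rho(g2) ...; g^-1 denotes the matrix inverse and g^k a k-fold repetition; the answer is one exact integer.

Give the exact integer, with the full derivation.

-594

rho(b) = [[-3, -2], [-1, -1]]
... * rho(b) = [[-3, -2], [-1, -1]]  ->  [[11, 8], [4, 3]]
... * rho(a^-1) = [[-1, 1], [-2, 1]]  ->  [[-27, 19], [-10, 7]]
... * rho(b^-1) = [[-1, 2], [1, -3]]  ->  [[46, -111], [17, -41]]
... * rho(a) = [[1, -1], [2, -1]]  ->  [[-176, 65], [-65, 24]]
... * rho(a) = [[1, -1], [2, -1]]  ->  [[-46, 111], [-17, 41]]
... * rho(b^-1) = [[-1, 2], [1, -3]]  ->  [[157, -425], [58, -157]]
... * rho(b^-1) = [[-1, 2], [1, -3]]  ->  [[-582, 1589], [-215, 587]]
... * rho(a^-1) = [[-1, 1], [-2, 1]]  ->  [[-2596, 1007], [-959, 372]]
... * rho(a^-1) = [[-1, 1], [-2, 1]]  ->  [[582, -1589], [215, -587]]
... * rho(b) = [[-3, -2], [-1, -1]]  ->  [[-157, 425], [-58, 157]]
... * rho(a^-1) = [[-1, 1], [-2, 1]]  ->  [[-693, 268], [-256, 99]]
tr = -693 + 99 = -594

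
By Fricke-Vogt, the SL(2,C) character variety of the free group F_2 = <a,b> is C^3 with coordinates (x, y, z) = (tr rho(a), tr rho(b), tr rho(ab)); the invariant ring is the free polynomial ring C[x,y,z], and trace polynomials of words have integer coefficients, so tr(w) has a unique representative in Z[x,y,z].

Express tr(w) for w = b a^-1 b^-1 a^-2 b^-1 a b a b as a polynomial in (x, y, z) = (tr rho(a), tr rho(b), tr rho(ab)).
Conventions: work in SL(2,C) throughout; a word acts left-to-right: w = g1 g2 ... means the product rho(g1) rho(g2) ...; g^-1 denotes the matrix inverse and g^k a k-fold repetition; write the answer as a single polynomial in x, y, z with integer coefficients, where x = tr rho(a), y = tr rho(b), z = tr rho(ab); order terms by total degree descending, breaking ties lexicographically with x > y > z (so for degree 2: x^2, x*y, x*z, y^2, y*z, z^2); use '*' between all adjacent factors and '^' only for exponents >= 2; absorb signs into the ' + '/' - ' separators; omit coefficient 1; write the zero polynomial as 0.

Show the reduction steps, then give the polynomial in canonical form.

-x^2*y^2*z^3 + x^3*y*z^2 + 2*x*y^3*z^2 + x*y*z^4 - x^2*y^2*z - y^4*z - y^2*z^3 - 4*x*y*z^2 + 4*y^2*z + x*y - z

use: tr(b a b) = tr(b)*tr(a b) - tr(a)  (reduce the b square) = y*z - x
apply: tr(b a b^2) = tr(b)*tr(b a b) - tr(b a)  (reduce the b square) = y^2*z - x*y - z
use: tr(a b a b) = tr(b a)*tr(b a) - tr(1)  (split on b) = z^2 - 2
apply: tr(a b a) = tr(a)*tr(b a) - tr(b)  (reduce the a square) = x*z - y
tr(b a b a b) = tr(b)*tr(a b a b) - tr(a b a)  (reduce the b square) = y*z^2 - x*z - y
use: tr(b a b a b^2) = tr(b)*tr(b a b a b) - tr(b a b a)  (reduce the b square) = y^2*z^2 - x*y*z - y^2 - z^2 + 2
apply: tr(a b a b a b) = tr(a b)*tr(a b a b) - tr(a^-1 b^-1)  (split on a) = z^3 - 3*z
use: tr(a b a b a) = tr(a)*tr(b a b a) - tr(b a b)  (reduce the a square) = x*z^2 - y*z - x
use: tr(b a b a b^2 a) = tr(b)*tr(a b a b a b) - tr(a b a b a)  (reduce the b square) = y*z^3 - x*z^2 - 2*y*z + x
tr(a b a b^2 a^-1 b) = tr(b a b a b^2)*tr(a) - tr(b a b a b^2 a)  (eliminate a^-1) = x*y^2*z^2 - x^2*y*z - y*z^3 - x*y^2 + 2*y*z + x
use: tr(b^-1 a b a b^2 a^-1) = tr(a b a b^2 a^-1)*tr(b) - tr(a b a b^2 a^-1 b)  (eliminate b^-1) = -x*y^2*z^2 + x^2*y*z + y^3*z + y*z^3 - 3*y*z - x
use: tr(b^-1 a b a b^2 a^-1 b^-1) = tr(b^-1 a b a b^2 a^-1)*tr(b) - tr(b^-1 a b a b^2 a^-1 b)  (eliminate b^-1) = -x*y^3*z^2 + x^2*y^2*z + y^4*z + y^2*z^3 - 4*y^2*z + z
tr(a b^-1 a b a b) = tr(a b a b a)*tr(b) - tr(a b a b a b)  (eliminate b^-1) = x*y*z^2 - y^2*z - z^3 - x*y + 3*z
apply: tr(a^3 b a b) = tr(a)*tr(b a b a^2) - tr(b a b a)  (reduce the a square) = x^2*z^2 - x*y*z - x^2 - z^2 + 2
tr(a b a^2) = tr(a)*tr(b a^2) - tr(b a)  (reduce the a square) = x^2*z - x*y - z
tr(a^3 b a) = tr(a)*tr(a b a^2) - tr(a b a)  (reduce the a square) = x^3*z - x^2*y - 2*x*z + y
use: tr(a b a b^2 a^2) = tr(b)*tr(a^3 b a b) - tr(a^3 b a)  (reduce the b square) = x^2*y*z^2 - x^3*z - x*y^2*z - y*z^2 + 2*x*z + y
use: tr(a b a b^2 a^2 b) = tr(a)*tr(b a b a b^2 a) - tr(b a b a b^2)  (reduce the a square) = x*y*z^3 - x^2*z^2 - y^2*z^2 - x*y*z + x^2 + y^2 + z^2 - 2
tr(a b^-1 a b a b^2 a) = tr(a b a b^2 a^2)*tr(b) - tr(a b a b^2 a^2 b)  (eliminate b^-1) = x^2*y^2*z^2 - x^3*y*z - x*y^3*z - x*y*z^3 + x^2*z^2 + 3*x*y*z - x^2 - z^2 + 2
apply: tr(b^2) = tr(b)*tr(b) - tr(1)  (reduce the b square) = y^2 - 2
tr(a b^2 a) = tr(a)*tr(b^2 a) - tr(b^2)  (reduce the a square) = x*y*z - x^2 - y^2 + 2
use: tr(b a b^2 a b) = tr(b)*tr(a b^2 a b) - tr(a b^2 a)  (reduce the b square) = y^2*z^2 - 2*x*y*z + x^2 - 2
use: tr(a b a b^2 a b a) = tr(a)*tr(b a b^2 a b a) - tr(b a b^2 a b)  (reduce the a square) = x*y*z^3 - x^2*z^2 - y^2*z^2 + 2
use: tr(a b a b a b a b) = tr(b a)*tr(b a b a b a) - tr(b^-1 a^-1 b^-1 a^-1)  (split on b) = z^4 - 4*z^2 + 2
tr(a b a b a b a) = tr(a)*tr(b a b a b a) - tr(b a b a b)  (reduce the a square) = x*z^3 - y*z^2 - 2*x*z + y
tr(a b a b^2 a b a b) = tr(b)*tr(a b a b a b a b) - tr(a b a b a b a)  (reduce the b square) = y*z^4 - x*z^3 - 3*y*z^2 + 2*x*z + y
apply: tr(a b^-1 a b a b^2 a b) = tr(a b a b^2 a b a)*tr(b) - tr(a b a b^2 a b a b)  (eliminate b^-1) = x*y^2*z^3 - x^2*y*z^2 - y^3*z^2 - y*z^4 + x*z^3 + 3*y*z^2 - 2*x*z + y
tr(b^-1 a b^-1 a b a b^2 a) = tr(a b^-1 a b a b^2 a)*tr(b) - tr(a b^-1 a b a b^2 a b)  (eliminate b^-1) = x^2*y^3*z^2 - x^3*y^2*z - x*y^4*z - 2*x*y^2*z^3 + 2*x^2*y*z^2 + y^3*z^2 + y*z^4 + 3*x*y^2*z - x*z^3 - x^2*y - 4*y*z^2 + 2*x*z + y
use: tr(b^-1 a b a b^2 a^-1 b^-1 a) = tr(b^-1 a b^-1 a b a b^2)*tr(a) - tr(b^-1 a b^-1 a b a b^2 a)  (eliminate a^-1) = -x^2*y^3*z^2 + x^3*y^2*z + x*y^4*z + 2*x*y^2*z^3 - x^2*y*z^2 - y^3*z^2 - y*z^4 - 4*x*y^2*z + 4*y*z^2 + x*z - y
apply: tr(b^-1 a b a b^2 a^-1 b^-1 a^-1) = tr(b^-1 a b a b^2 a^-1 b^-1)*tr(a) - tr(b^-1 a b a b^2 a^-1 b^-1 a)  (eliminate a^-1) = -x*y^2*z^3 + x^2*y*z^2 + y^3*z^2 + y*z^4 - 4*y*z^2 + y
apply: tr(b a^-1 b^-1 a^-2 b^-1 a b a b) = tr(b^-1 a b a b^2 a^-1 b^-1 a^-1)*tr(a) - tr(b^-1 a b a b^2 a^-1 b^-1)  (eliminate a^-1) = -x^2*y^2*z^3 + x^3*y*z^2 + 2*x*y^3*z^2 + x*y*z^4 - x^2*y^2*z - y^4*z - y^2*z^3 - 4*x*y*z^2 + 4*y^2*z + x*y - z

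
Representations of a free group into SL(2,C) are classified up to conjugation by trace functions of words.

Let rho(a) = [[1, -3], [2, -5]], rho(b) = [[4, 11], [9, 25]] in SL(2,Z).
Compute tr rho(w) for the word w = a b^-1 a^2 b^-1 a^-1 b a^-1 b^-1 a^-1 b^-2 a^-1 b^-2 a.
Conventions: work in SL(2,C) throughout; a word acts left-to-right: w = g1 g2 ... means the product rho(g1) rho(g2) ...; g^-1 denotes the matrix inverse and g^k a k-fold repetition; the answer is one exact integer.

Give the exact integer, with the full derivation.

rho(a) = [[1, -3], [2, -5]]
... * rho(b^-1) = [[25, -11], [-9, 4]]  ->  [[52, -23], [95, -42]]
... * rho(a) = [[1, -3], [2, -5]]  ->  [[6, -41], [11, -75]]
... * rho(a) = [[1, -3], [2, -5]]  ->  [[-76, 187], [-139, 342]]
... * rho(b^-1) = [[25, -11], [-9, 4]]  ->  [[-3583, 1584], [-6553, 2897]]
... * rho(a^-1) = [[-5, 3], [-2, 1]]  ->  [[14747, -9165], [26971, -16762]]
... * rho(b) = [[4, 11], [9, 25]]  ->  [[-23497, -66908], [-42974, -122369]]
... * rho(a^-1) = [[-5, 3], [-2, 1]]  ->  [[251301, -137399], [459608, -251291]]
... * rho(b^-1) = [[25, -11], [-9, 4]]  ->  [[7519116, -3313907], [13751819, -6060852]]
... * rho(a^-1) = [[-5, 3], [-2, 1]]  ->  [[-30967766, 19243441], [-56637391, 35194605]]
... * rho(b^-1) = [[25, -11], [-9, 4]]  ->  [[-947385119, 417619190], [-1732686220, 763789721]]
... * rho(b^-1) = [[25, -11], [-9, 4]]  ->  [[-27443200685, 12091713069], [-50191262989, 22114707304]]
... * rho(a^-1) = [[-5, 3], [-2, 1]]  ->  [[113032577287, -70237888986], [206726900337, -128459081663]]
... * rho(b^-1) = [[25, -11], [-9, 4]]  ->  [[3457955433049, -1524309906101], [6324304243392, -2787832230359]]
... * rho(b^-1) = [[25, -11], [-9, 4]]  ->  [[100167674981134, -44134749387943], [183198096158031, -80718675598748]]
... * rho(a) = [[1, -3], [2, -5]]  ->  [[11898176205248, -79829278003687], [21760744960535, -146000910480353]]
tr = 11898176205248 + -146000910480353 = -134102734275105

-134102734275105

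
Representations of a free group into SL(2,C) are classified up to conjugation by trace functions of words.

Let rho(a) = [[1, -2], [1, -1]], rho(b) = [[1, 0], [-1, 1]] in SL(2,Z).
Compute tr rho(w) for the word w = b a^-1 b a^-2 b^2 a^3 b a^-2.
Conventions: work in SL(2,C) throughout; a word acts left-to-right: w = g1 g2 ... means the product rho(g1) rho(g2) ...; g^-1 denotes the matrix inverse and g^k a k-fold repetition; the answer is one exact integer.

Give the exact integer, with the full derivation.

22

rho(b) = [[1, 0], [-1, 1]]
... * rho(a^-1) = [[-1, 2], [-1, 1]]  ->  [[-1, 2], [0, -1]]
... * rho(b) = [[1, 0], [-1, 1]]  ->  [[-3, 2], [1, -1]]
... * rho(a^-1) = [[-1, 2], [-1, 1]]  ->  [[1, -4], [0, 1]]
... * rho(a^-1) = [[-1, 2], [-1, 1]]  ->  [[3, -2], [-1, 1]]
... * rho(b) = [[1, 0], [-1, 1]]  ->  [[5, -2], [-2, 1]]
... * rho(b) = [[1, 0], [-1, 1]]  ->  [[7, -2], [-3, 1]]
... * rho(a) = [[1, -2], [1, -1]]  ->  [[5, -12], [-2, 5]]
... * rho(a) = [[1, -2], [1, -1]]  ->  [[-7, 2], [3, -1]]
... * rho(a) = [[1, -2], [1, -1]]  ->  [[-5, 12], [2, -5]]
... * rho(b) = [[1, 0], [-1, 1]]  ->  [[-17, 12], [7, -5]]
... * rho(a^-1) = [[-1, 2], [-1, 1]]  ->  [[5, -22], [-2, 9]]
... * rho(a^-1) = [[-1, 2], [-1, 1]]  ->  [[17, -12], [-7, 5]]
tr = 17 + 5 = 22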